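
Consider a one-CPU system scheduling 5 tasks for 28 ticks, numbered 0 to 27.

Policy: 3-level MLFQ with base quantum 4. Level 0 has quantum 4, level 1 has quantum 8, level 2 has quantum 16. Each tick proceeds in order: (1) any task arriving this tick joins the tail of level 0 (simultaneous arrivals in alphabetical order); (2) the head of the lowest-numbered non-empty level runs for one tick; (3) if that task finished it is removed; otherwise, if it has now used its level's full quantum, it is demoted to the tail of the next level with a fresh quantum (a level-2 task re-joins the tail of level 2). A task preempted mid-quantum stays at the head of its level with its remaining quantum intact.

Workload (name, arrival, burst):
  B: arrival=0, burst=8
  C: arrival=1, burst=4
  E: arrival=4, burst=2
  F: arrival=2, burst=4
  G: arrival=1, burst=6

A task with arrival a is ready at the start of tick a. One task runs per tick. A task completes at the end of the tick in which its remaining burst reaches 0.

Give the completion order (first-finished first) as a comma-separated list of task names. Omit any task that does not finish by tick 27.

completion order = C, F, E, B, G

t=0: L0/L1/L2 = B/-/- → run B
t=1: L0/L1/L2 = BCG/-/- → run B
t=2: L0/L1/L2 = BCGF/-/- → run B
t=3: L0/L1/L2 = BCGF/-/- → run B
t=4: L0/L1/L2 = CGFE/B/- → run C
t=5: L0/L1/L2 = CGFE/B/- → run C
t=6: L0/L1/L2 = CGFE/B/- → run C
t=7: L0/L1/L2 = CGFE/B/- → run C
t=8: L0/L1/L2 = GFE/B/- → run G
t=9: L0/L1/L2 = GFE/B/- → run G
t=10: L0/L1/L2 = GFE/B/- → run G
t=11: L0/L1/L2 = GFE/B/- → run G
t=12: L0/L1/L2 = FE/BG/- → run F
t=13: L0/L1/L2 = FE/BG/- → run F
t=14: L0/L1/L2 = FE/BG/- → run F
t=15: L0/L1/L2 = FE/BG/- → run F
t=16: L0/L1/L2 = E/BG/- → run E
t=17: L0/L1/L2 = E/BG/- → run E
t=18: L0/L1/L2 = -/BG/- → run B
t=19: L0/L1/L2 = -/BG/- → run B
t=20: L0/L1/L2 = -/BG/- → run B
t=21: L0/L1/L2 = -/BG/- → run B
t=22: L0/L1/L2 = -/G/- → run G
t=23: L0/L1/L2 = -/G/- → run G
t=24: (idle)
t=25: (idle)
t=26: (idle)
t=27: (idle)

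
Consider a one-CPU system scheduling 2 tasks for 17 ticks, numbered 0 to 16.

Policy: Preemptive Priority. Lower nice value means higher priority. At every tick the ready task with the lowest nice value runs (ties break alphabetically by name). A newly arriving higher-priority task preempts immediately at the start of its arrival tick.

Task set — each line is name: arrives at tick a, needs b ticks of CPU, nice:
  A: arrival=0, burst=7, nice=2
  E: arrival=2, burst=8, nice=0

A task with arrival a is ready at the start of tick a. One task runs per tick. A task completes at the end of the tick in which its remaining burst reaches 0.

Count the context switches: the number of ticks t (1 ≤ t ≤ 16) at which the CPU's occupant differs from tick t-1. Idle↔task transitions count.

context switches = 3

t=0: ready={A} → run A
t=1: ready={A} → run A
t=2: ready={A,E} → run E
t=3: ready={A,E} → run E
t=4: ready={A,E} → run E
t=5: ready={A,E} → run E
t=6: ready={A,E} → run E
t=7: ready={A,E} → run E
t=8: ready={A,E} → run E
t=9: ready={A,E} → run E
t=10: ready={A} → run A
t=11: ready={A} → run A
t=12: ready={A} → run A
t=13: ready={A} → run A
t=14: ready={A} → run A
t=15: (idle)
t=16: (idle)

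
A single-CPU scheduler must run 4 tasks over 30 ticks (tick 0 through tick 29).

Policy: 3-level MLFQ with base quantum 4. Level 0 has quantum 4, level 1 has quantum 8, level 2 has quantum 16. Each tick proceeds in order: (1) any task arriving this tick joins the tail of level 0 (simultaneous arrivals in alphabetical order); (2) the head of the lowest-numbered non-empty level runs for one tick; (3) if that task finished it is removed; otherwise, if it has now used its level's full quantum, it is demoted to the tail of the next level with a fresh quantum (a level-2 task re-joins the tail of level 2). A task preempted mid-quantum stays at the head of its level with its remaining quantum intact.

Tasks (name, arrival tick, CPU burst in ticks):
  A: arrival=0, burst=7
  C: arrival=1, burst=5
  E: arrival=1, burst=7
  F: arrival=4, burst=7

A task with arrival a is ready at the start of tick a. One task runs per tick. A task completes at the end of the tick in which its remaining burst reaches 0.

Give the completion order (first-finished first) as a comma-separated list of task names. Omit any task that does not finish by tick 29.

completion order = A, C, E, F

t=0: L0/L1/L2 = A/-/- → run A
t=1: L0/L1/L2 = ACE/-/- → run A
t=2: L0/L1/L2 = ACE/-/- → run A
t=3: L0/L1/L2 = ACE/-/- → run A
t=4: L0/L1/L2 = CEF/A/- → run C
t=5: L0/L1/L2 = CEF/A/- → run C
t=6: L0/L1/L2 = CEF/A/- → run C
t=7: L0/L1/L2 = CEF/A/- → run C
t=8: L0/L1/L2 = EF/AC/- → run E
t=9: L0/L1/L2 = EF/AC/- → run E
t=10: L0/L1/L2 = EF/AC/- → run E
t=11: L0/L1/L2 = EF/AC/- → run E
t=12: L0/L1/L2 = F/ACE/- → run F
t=13: L0/L1/L2 = F/ACE/- → run F
t=14: L0/L1/L2 = F/ACE/- → run F
t=15: L0/L1/L2 = F/ACE/- → run F
t=16: L0/L1/L2 = -/ACEF/- → run A
t=17: L0/L1/L2 = -/ACEF/- → run A
t=18: L0/L1/L2 = -/ACEF/- → run A
t=19: L0/L1/L2 = -/CEF/- → run C
t=20: L0/L1/L2 = -/EF/- → run E
t=21: L0/L1/L2 = -/EF/- → run E
t=22: L0/L1/L2 = -/EF/- → run E
t=23: L0/L1/L2 = -/F/- → run F
t=24: L0/L1/L2 = -/F/- → run F
t=25: L0/L1/L2 = -/F/- → run F
t=26: (idle)
t=27: (idle)
t=28: (idle)
t=29: (idle)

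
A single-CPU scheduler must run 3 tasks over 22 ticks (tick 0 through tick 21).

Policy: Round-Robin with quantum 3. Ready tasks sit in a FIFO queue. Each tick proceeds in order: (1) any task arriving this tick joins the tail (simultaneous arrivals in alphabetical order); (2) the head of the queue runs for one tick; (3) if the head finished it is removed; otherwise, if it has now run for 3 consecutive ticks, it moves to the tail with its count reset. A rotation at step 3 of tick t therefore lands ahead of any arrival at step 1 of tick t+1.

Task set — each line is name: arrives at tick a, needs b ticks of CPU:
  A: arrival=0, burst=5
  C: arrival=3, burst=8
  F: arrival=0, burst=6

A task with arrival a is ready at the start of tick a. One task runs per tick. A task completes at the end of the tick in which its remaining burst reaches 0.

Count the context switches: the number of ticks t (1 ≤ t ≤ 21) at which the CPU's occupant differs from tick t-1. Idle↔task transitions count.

context switches = 6

t=0: queue=[A,F] q_used=0 → run A
t=1: queue=[A,F] q_used=1 → run A
t=2: queue=[A,F] q_used=2 → run A
t=3: queue=[F,A,C] q_used=0 → run F
t=4: queue=[F,A,C] q_used=1 → run F
t=5: queue=[F,A,C] q_used=2 → run F
t=6: queue=[A,C,F] q_used=0 → run A
t=7: queue=[A,C,F] q_used=1 → run A
t=8: queue=[C,F] q_used=0 → run C
t=9: queue=[C,F] q_used=1 → run C
t=10: queue=[C,F] q_used=2 → run C
t=11: queue=[F,C] q_used=0 → run F
t=12: queue=[F,C] q_used=1 → run F
t=13: queue=[F,C] q_used=2 → run F
t=14: queue=[C] q_used=0 → run C
t=15: queue=[C] q_used=1 → run C
t=16: queue=[C] q_used=2 → run C
t=17: queue=[C] q_used=0 → run C
t=18: queue=[C] q_used=1 → run C
t=19: (idle)
t=20: (idle)
t=21: (idle)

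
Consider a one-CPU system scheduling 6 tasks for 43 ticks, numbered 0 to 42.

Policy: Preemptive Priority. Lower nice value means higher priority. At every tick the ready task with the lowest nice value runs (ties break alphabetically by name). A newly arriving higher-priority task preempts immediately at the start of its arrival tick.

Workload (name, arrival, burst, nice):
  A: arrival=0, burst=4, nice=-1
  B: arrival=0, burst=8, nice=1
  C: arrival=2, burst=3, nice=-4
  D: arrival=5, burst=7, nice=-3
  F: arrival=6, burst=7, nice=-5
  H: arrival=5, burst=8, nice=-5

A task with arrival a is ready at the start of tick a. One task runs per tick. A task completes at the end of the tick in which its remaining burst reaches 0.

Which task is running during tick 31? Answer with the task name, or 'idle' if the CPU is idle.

running at tick 31 = B

t=0: ready={A,B} → run A
t=1: ready={A,B} → run A
t=2: ready={A,B,C} → run C
t=3: ready={A,B,C} → run C
t=4: ready={A,B,C} → run C
t=5: ready={A,B,D,H} → run H
t=6: ready={A,B,D,F,H} → run F
t=7: ready={A,B,D,F,H} → run F
t=8: ready={A,B,D,F,H} → run F
t=9: ready={A,B,D,F,H} → run F
t=10: ready={A,B,D,F,H} → run F
t=11: ready={A,B,D,F,H} → run F
t=12: ready={A,B,D,F,H} → run F
t=13: ready={A,B,D,H} → run H
t=14: ready={A,B,D,H} → run H
t=15: ready={A,B,D,H} → run H
t=16: ready={A,B,D,H} → run H
t=17: ready={A,B,D,H} → run H
t=18: ready={A,B,D,H} → run H
t=19: ready={A,B,D,H} → run H
t=20: ready={A,B,D} → run D
t=21: ready={A,B,D} → run D
t=22: ready={A,B,D} → run D
t=23: ready={A,B,D} → run D
t=24: ready={A,B,D} → run D
t=25: ready={A,B,D} → run D
t=26: ready={A,B,D} → run D
t=27: ready={A,B} → run A
t=28: ready={A,B} → run A
t=29: ready={B} → run B
t=30: ready={B} → run B
t=31: ready={B} → run B
t=32: ready={B} → run B
t=33: ready={B} → run B
t=34: ready={B} → run B
t=35: ready={B} → run B
t=36: ready={B} → run B
t=37: (idle)
t=38: (idle)
t=39: (idle)
t=40: (idle)
t=41: (idle)
t=42: (idle)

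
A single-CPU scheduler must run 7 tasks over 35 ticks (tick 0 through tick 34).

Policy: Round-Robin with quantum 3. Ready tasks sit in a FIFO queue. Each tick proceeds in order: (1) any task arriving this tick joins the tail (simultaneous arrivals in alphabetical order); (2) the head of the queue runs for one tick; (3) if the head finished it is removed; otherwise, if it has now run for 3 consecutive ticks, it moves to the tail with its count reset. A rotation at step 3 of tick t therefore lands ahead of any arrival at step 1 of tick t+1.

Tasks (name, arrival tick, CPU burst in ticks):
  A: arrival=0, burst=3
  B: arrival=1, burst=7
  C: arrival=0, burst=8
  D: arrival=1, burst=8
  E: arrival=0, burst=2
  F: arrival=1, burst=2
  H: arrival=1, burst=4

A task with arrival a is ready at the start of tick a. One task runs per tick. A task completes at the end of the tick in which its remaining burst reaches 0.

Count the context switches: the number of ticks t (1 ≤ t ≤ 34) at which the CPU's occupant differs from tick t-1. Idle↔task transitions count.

context switches = 14

t=0: queue=[A,C,E] q_used=0 → run A
t=1: queue=[A,C,E,B,D,F,H] q_used=1 → run A
t=2: queue=[A,C,E,B,D,F,H] q_used=2 → run A
t=3: queue=[C,E,B,D,F,H] q_used=0 → run C
t=4: queue=[C,E,B,D,F,H] q_used=1 → run C
t=5: queue=[C,E,B,D,F,H] q_used=2 → run C
t=6: queue=[E,B,D,F,H,C] q_used=0 → run E
t=7: queue=[E,B,D,F,H,C] q_used=1 → run E
t=8: queue=[B,D,F,H,C] q_used=0 → run B
t=9: queue=[B,D,F,H,C] q_used=1 → run B
t=10: queue=[B,D,F,H,C] q_used=2 → run B
t=11: queue=[D,F,H,C,B] q_used=0 → run D
t=12: queue=[D,F,H,C,B] q_used=1 → run D
t=13: queue=[D,F,H,C,B] q_used=2 → run D
t=14: queue=[F,H,C,B,D] q_used=0 → run F
t=15: queue=[F,H,C,B,D] q_used=1 → run F
t=16: queue=[H,C,B,D] q_used=0 → run H
t=17: queue=[H,C,B,D] q_used=1 → run H
t=18: queue=[H,C,B,D] q_used=2 → run H
t=19: queue=[C,B,D,H] q_used=0 → run C
t=20: queue=[C,B,D,H] q_used=1 → run C
t=21: queue=[C,B,D,H] q_used=2 → run C
t=22: queue=[B,D,H,C] q_used=0 → run B
t=23: queue=[B,D,H,C] q_used=1 → run B
t=24: queue=[B,D,H,C] q_used=2 → run B
t=25: queue=[D,H,C,B] q_used=0 → run D
t=26: queue=[D,H,C,B] q_used=1 → run D
t=27: queue=[D,H,C,B] q_used=2 → run D
t=28: queue=[H,C,B,D] q_used=0 → run H
t=29: queue=[C,B,D] q_used=0 → run C
t=30: queue=[C,B,D] q_used=1 → run C
t=31: queue=[B,D] q_used=0 → run B
t=32: queue=[D] q_used=0 → run D
t=33: queue=[D] q_used=1 → run D
t=34: (idle)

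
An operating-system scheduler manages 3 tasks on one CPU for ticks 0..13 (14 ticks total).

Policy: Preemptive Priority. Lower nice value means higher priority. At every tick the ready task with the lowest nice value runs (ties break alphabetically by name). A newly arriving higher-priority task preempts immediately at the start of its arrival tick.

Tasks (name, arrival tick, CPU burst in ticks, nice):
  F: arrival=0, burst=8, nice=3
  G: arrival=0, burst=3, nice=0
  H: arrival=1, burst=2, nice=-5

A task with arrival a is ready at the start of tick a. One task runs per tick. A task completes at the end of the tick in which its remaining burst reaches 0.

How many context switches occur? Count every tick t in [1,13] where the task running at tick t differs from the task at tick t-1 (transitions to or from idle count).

t=0: ready={F,G} → run G
t=1: ready={F,G,H} → run H
t=2: ready={F,G,H} → run H
t=3: ready={F,G} → run G
t=4: ready={F,G} → run G
t=5: ready={F} → run F
t=6: ready={F} → run F
t=7: ready={F} → run F
t=8: ready={F} → run F
t=9: ready={F} → run F
t=10: ready={F} → run F
t=11: ready={F} → run F
t=12: ready={F} → run F
t=13: (idle)

context switches = 4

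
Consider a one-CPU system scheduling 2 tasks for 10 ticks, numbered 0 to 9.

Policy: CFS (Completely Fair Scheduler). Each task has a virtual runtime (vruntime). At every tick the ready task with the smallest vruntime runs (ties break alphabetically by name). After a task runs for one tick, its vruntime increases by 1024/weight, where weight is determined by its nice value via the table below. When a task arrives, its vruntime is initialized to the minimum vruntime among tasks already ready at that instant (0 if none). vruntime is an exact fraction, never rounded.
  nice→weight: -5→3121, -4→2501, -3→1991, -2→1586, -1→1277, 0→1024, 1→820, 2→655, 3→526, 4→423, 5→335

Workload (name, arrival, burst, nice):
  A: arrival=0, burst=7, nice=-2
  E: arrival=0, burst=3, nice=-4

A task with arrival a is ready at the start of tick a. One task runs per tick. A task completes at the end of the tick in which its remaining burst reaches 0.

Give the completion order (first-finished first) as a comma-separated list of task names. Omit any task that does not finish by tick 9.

completion order = E, A

t=0: vr[A=0 E=0] → run A
t=1: vr[A=512/793 E=0] → run E
t=2: vr[A=512/793 E=1024/2501] → run E
t=3: vr[A=512/793 E=2048/2501] → run A
t=4: vr[A=1024/793 E=2048/2501] → run E
t=5: vr[A=1024/793] → run A
t=6: vr[A=1536/793] → run A
t=7: vr[A=2048/793] → run A
t=8: vr[A=2560/793] → run A
t=9: vr[A=3072/793] → run A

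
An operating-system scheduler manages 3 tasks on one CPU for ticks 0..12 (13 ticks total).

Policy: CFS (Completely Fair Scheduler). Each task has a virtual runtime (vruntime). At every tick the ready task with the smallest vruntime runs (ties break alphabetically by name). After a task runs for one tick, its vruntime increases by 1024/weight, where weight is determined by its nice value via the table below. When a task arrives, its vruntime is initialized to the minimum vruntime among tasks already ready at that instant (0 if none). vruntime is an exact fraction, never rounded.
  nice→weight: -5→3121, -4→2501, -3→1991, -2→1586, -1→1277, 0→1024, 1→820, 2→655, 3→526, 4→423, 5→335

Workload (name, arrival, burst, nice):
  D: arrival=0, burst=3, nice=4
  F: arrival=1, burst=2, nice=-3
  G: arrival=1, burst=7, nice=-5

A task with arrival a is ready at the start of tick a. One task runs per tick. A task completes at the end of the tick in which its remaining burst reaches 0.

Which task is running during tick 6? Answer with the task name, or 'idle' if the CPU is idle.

running at tick 6 = G

t=0: vr[D=0] → run D
t=1: vr[D=1024/423 F=1024/423 G=1024/423] → run D
t=2: vr[D=2048/423 F=1024/423 G=1024/423] → run F
t=3: vr[D=2048/423 F=2471936/842193 G=1024/423] → run G
t=4: vr[D=2048/423 F=2471936/842193 G=3629056/1320183] → run G
t=5: vr[D=2048/423 F=2471936/842193 G=4062208/1320183] → run F
t=6: vr[D=2048/423 G=4062208/1320183] → run G
t=7: vr[D=2048/423 G=4495360/1320183] → run G
t=8: vr[D=2048/423 G=4928512/1320183] → run G
t=9: vr[D=2048/423 G=5361664/1320183] → run G
t=10: vr[D=2048/423 G=5794816/1320183] → run G
t=11: vr[D=2048/423] → run D
t=12: (idle)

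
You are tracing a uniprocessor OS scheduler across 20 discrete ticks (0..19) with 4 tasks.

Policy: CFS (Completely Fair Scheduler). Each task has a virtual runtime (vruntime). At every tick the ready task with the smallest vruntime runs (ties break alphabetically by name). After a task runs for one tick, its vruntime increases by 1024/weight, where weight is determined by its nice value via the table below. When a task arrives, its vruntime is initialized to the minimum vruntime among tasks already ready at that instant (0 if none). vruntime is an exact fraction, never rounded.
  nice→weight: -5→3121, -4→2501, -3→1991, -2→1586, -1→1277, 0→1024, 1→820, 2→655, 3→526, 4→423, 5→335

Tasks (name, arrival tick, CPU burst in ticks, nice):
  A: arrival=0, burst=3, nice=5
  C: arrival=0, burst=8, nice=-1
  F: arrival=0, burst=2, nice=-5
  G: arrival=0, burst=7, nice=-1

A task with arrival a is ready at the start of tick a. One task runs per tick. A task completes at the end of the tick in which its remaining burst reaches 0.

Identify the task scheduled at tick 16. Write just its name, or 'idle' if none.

t=0: vr[A=0 C=0 F=0 G=0] → run A
t=1: vr[A=1024/335 C=0 F=0 G=0] → run C
t=2: vr[A=1024/335 C=1024/1277 F=0 G=0] → run F
t=3: vr[A=1024/335 C=1024/1277 F=1024/3121 G=0] → run G
t=4: vr[A=1024/335 C=1024/1277 F=1024/3121 G=1024/1277] → run F
t=5: vr[A=1024/335 C=1024/1277 G=1024/1277] → run C
t=6: vr[A=1024/335 C=2048/1277 G=1024/1277] → run G
t=7: vr[A=1024/335 C=2048/1277 G=2048/1277] → run C
t=8: vr[A=1024/335 C=3072/1277 G=2048/1277] → run G
t=9: vr[A=1024/335 C=3072/1277 G=3072/1277] → run C
t=10: vr[A=1024/335 C=4096/1277 G=3072/1277] → run G
t=11: vr[A=1024/335 C=4096/1277 G=4096/1277] → run A
t=12: vr[A=2048/335 C=4096/1277 G=4096/1277] → run C
t=13: vr[A=2048/335 C=5120/1277 G=4096/1277] → run G
t=14: vr[A=2048/335 C=5120/1277 G=5120/1277] → run C
t=15: vr[A=2048/335 C=6144/1277 G=5120/1277] → run G
t=16: vr[A=2048/335 C=6144/1277 G=6144/1277] → run C
t=17: vr[A=2048/335 C=7168/1277 G=6144/1277] → run G
t=18: vr[A=2048/335 C=7168/1277] → run C
t=19: vr[A=2048/335] → run A

running at tick 16 = C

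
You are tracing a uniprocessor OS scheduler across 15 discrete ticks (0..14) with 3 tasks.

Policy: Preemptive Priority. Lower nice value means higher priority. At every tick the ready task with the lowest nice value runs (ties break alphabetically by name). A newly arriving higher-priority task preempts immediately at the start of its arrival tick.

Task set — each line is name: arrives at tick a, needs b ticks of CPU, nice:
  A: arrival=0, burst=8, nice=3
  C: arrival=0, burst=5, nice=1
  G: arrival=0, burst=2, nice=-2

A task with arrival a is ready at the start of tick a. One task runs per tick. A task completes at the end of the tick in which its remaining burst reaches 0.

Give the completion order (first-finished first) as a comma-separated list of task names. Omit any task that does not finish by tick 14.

t=0: ready={A,C,G} → run G
t=1: ready={A,C,G} → run G
t=2: ready={A,C} → run C
t=3: ready={A,C} → run C
t=4: ready={A,C} → run C
t=5: ready={A,C} → run C
t=6: ready={A,C} → run C
t=7: ready={A} → run A
t=8: ready={A} → run A
t=9: ready={A} → run A
t=10: ready={A} → run A
t=11: ready={A} → run A
t=12: ready={A} → run A
t=13: ready={A} → run A
t=14: ready={A} → run A

completion order = G, C, A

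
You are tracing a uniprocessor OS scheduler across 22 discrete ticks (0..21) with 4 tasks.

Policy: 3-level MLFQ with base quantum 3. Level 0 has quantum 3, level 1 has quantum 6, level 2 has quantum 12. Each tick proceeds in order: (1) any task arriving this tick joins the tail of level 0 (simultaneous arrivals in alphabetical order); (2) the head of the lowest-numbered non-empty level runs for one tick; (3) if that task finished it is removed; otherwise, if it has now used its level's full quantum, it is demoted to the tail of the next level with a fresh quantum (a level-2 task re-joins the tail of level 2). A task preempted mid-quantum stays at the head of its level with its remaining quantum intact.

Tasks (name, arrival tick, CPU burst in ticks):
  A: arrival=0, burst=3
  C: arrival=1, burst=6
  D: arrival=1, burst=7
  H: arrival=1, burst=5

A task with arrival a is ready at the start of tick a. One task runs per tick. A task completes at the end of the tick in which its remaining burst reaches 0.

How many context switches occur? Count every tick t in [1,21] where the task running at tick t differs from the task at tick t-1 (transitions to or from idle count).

t=0: L0/L1/L2 = A/-/- → run A
t=1: L0/L1/L2 = ACDH/-/- → run A
t=2: L0/L1/L2 = ACDH/-/- → run A
t=3: L0/L1/L2 = CDH/-/- → run C
t=4: L0/L1/L2 = CDH/-/- → run C
t=5: L0/L1/L2 = CDH/-/- → run C
t=6: L0/L1/L2 = DH/C/- → run D
t=7: L0/L1/L2 = DH/C/- → run D
t=8: L0/L1/L2 = DH/C/- → run D
t=9: L0/L1/L2 = H/CD/- → run H
t=10: L0/L1/L2 = H/CD/- → run H
t=11: L0/L1/L2 = H/CD/- → run H
t=12: L0/L1/L2 = -/CDH/- → run C
t=13: L0/L1/L2 = -/CDH/- → run C
t=14: L0/L1/L2 = -/CDH/- → run C
t=15: L0/L1/L2 = -/DH/- → run D
t=16: L0/L1/L2 = -/DH/- → run D
t=17: L0/L1/L2 = -/DH/- → run D
t=18: L0/L1/L2 = -/DH/- → run D
t=19: L0/L1/L2 = -/H/- → run H
t=20: L0/L1/L2 = -/H/- → run H
t=21: (idle)

context switches = 7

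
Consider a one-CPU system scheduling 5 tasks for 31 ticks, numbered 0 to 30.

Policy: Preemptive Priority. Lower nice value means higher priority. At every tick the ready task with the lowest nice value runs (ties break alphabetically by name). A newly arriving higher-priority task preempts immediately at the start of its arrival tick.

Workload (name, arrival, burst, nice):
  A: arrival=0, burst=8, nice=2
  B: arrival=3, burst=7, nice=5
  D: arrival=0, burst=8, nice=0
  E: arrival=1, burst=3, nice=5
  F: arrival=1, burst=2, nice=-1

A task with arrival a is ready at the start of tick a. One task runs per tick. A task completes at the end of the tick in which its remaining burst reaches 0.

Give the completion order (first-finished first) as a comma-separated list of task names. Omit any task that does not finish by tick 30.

completion order = F, D, A, B, E

t=0: ready={A,D} → run D
t=1: ready={A,D,E,F} → run F
t=2: ready={A,D,E,F} → run F
t=3: ready={A,B,D,E} → run D
t=4: ready={A,B,D,E} → run D
t=5: ready={A,B,D,E} → run D
t=6: ready={A,B,D,E} → run D
t=7: ready={A,B,D,E} → run D
t=8: ready={A,B,D,E} → run D
t=9: ready={A,B,D,E} → run D
t=10: ready={A,B,E} → run A
t=11: ready={A,B,E} → run A
t=12: ready={A,B,E} → run A
t=13: ready={A,B,E} → run A
t=14: ready={A,B,E} → run A
t=15: ready={A,B,E} → run A
t=16: ready={A,B,E} → run A
t=17: ready={A,B,E} → run A
t=18: ready={B,E} → run B
t=19: ready={B,E} → run B
t=20: ready={B,E} → run B
t=21: ready={B,E} → run B
t=22: ready={B,E} → run B
t=23: ready={B,E} → run B
t=24: ready={B,E} → run B
t=25: ready={E} → run E
t=26: ready={E} → run E
t=27: ready={E} → run E
t=28: (idle)
t=29: (idle)
t=30: (idle)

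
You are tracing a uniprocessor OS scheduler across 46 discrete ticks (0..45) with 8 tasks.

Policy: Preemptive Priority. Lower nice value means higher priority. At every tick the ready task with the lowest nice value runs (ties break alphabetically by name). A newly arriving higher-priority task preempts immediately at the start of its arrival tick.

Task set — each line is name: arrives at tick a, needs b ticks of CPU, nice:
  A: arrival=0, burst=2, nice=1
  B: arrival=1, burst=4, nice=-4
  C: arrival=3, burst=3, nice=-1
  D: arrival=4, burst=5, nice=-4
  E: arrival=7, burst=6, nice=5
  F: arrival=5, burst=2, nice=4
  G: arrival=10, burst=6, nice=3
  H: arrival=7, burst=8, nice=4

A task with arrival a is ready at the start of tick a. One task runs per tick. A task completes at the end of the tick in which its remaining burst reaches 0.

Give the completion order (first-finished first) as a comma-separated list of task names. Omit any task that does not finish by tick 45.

completion order = B, D, C, A, G, F, H, E

t=0: ready={A} → run A
t=1: ready={A,B} → run B
t=2: ready={A,B} → run B
t=3: ready={A,B,C} → run B
t=4: ready={A,B,C,D} → run B
t=5: ready={A,C,D,F} → run D
t=6: ready={A,C,D,F} → run D
t=7: ready={A,C,D,E,F,H} → run D
t=8: ready={A,C,D,E,F,H} → run D
t=9: ready={A,C,D,E,F,H} → run D
t=10: ready={A,C,E,F,G,H} → run C
t=11: ready={A,C,E,F,G,H} → run C
t=12: ready={A,C,E,F,G,H} → run C
t=13: ready={A,E,F,G,H} → run A
t=14: ready={E,F,G,H} → run G
t=15: ready={E,F,G,H} → run G
t=16: ready={E,F,G,H} → run G
t=17: ready={E,F,G,H} → run G
t=18: ready={E,F,G,H} → run G
t=19: ready={E,F,G,H} → run G
t=20: ready={E,F,H} → run F
t=21: ready={E,F,H} → run F
t=22: ready={E,H} → run H
t=23: ready={E,H} → run H
t=24: ready={E,H} → run H
t=25: ready={E,H} → run H
t=26: ready={E,H} → run H
t=27: ready={E,H} → run H
t=28: ready={E,H} → run H
t=29: ready={E,H} → run H
t=30: ready={E} → run E
t=31: ready={E} → run E
t=32: ready={E} → run E
t=33: ready={E} → run E
t=34: ready={E} → run E
t=35: ready={E} → run E
t=36: (idle)
t=37: (idle)
t=38: (idle)
t=39: (idle)
t=40: (idle)
t=41: (idle)
t=42: (idle)
t=43: (idle)
t=44: (idle)
t=45: (idle)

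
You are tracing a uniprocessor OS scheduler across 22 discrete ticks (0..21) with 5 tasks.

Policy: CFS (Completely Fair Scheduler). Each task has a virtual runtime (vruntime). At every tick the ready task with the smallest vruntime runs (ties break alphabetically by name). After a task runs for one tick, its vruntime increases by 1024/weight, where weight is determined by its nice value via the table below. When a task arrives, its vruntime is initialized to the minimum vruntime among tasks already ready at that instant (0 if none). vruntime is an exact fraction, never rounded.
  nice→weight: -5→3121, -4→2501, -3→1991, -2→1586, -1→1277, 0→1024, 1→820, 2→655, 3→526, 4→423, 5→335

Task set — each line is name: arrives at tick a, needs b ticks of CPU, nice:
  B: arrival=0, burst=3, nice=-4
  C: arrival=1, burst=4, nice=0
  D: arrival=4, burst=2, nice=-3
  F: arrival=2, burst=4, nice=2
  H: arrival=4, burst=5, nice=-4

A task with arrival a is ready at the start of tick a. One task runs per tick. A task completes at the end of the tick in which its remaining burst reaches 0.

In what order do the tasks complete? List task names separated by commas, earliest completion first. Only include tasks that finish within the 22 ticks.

completion order = B, D, H, C, F

t=0: vr[B=0] → run B
t=1: vr[B=1024/2501 C=1024/2501] → run B
t=2: vr[B=2048/2501 C=1024/2501 F=1024/2501] → run C
t=3: vr[B=2048/2501 C=3525/2501 F=1024/2501] → run F
t=4: vr[B=2048/2501 C=3525/2501 D=2048/2501 F=3231744/1638155 H=2048/2501] → run B
t=5: vr[C=3525/2501 D=2048/2501 F=3231744/1638155 H=2048/2501] → run D
t=6: vr[C=3525/2501 D=6638592/4979491 F=3231744/1638155 H=2048/2501] → run H
t=7: vr[C=3525/2501 D=6638592/4979491 F=3231744/1638155 H=3072/2501] → run H
t=8: vr[C=3525/2501 D=6638592/4979491 F=3231744/1638155 H=4096/2501] → run D
t=9: vr[C=3525/2501 F=3231744/1638155 H=4096/2501] → run C
t=10: vr[C=6026/2501 F=3231744/1638155 H=4096/2501] → run H
t=11: vr[C=6026/2501 F=3231744/1638155 H=5120/2501] → run F
t=12: vr[C=6026/2501 F=5792768/1638155 H=5120/2501] → run H
t=13: vr[C=6026/2501 F=5792768/1638155 H=6144/2501] → run C
t=14: vr[C=8527/2501 F=5792768/1638155 H=6144/2501] → run H
t=15: vr[C=8527/2501 F=5792768/1638155] → run C
t=16: vr[F=5792768/1638155] → run F
t=17: vr[F=8353792/1638155] → run F
t=18: (idle)
t=19: (idle)
t=20: (idle)
t=21: (idle)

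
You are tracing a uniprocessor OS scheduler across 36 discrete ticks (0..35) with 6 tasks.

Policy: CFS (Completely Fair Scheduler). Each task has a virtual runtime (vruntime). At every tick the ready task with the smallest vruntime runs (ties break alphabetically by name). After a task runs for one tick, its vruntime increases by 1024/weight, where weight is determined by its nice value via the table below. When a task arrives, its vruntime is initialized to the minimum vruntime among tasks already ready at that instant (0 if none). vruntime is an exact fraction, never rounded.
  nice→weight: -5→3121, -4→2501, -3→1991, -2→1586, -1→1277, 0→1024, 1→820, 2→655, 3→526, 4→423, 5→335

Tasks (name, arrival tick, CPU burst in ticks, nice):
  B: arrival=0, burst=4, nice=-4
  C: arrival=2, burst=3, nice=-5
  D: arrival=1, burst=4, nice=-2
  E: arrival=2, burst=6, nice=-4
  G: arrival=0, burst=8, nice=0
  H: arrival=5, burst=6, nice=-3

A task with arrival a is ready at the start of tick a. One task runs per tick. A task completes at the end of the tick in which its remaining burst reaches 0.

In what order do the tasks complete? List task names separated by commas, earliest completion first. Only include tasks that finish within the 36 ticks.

completion order = C, B, D, E, H, G

t=0: vr[B=0 G=0] → run B
t=1: vr[B=1024/2501 D=0 G=0] → run D
t=2: vr[B=1024/2501 C=0 D=512/793 E=0 G=0] → run C
t=3: vr[B=1024/2501 C=1024/3121 D=512/793 E=0 G=0] → run E
t=4: vr[B=1024/2501 C=1024/3121 D=512/793 E=1024/2501 G=0] → run G
t=5: vr[B=1024/2501 C=1024/3121 D=512/793 E=1024/2501 G=1 H=1024/3121] → run C
t=6: vr[B=1024/2501 C=2048/3121 D=512/793 E=1024/2501 G=1 H=1024/3121] → run H
t=7: vr[B=1024/2501 C=2048/3121 D=512/793 E=1024/2501 G=1 H=5234688/6213911] → run B
t=8: vr[B=2048/2501 C=2048/3121 D=512/793 E=1024/2501 G=1 H=5234688/6213911] → run E
t=9: vr[B=2048/2501 C=2048/3121 D=512/793 E=2048/2501 G=1 H=5234688/6213911] → run D
t=10: vr[B=2048/2501 C=2048/3121 D=1024/793 E=2048/2501 G=1 H=5234688/6213911] → run C
t=11: vr[B=2048/2501 D=1024/793 E=2048/2501 G=1 H=5234688/6213911] → run B
t=12: vr[B=3072/2501 D=1024/793 E=2048/2501 G=1 H=5234688/6213911] → run E
t=13: vr[B=3072/2501 D=1024/793 E=3072/2501 G=1 H=5234688/6213911] → run H
t=14: vr[B=3072/2501 D=1024/793 E=3072/2501 G=1 H=8430592/6213911] → run G
t=15: vr[B=3072/2501 D=1024/793 E=3072/2501 G=2 H=8430592/6213911] → run B
t=16: vr[D=1024/793 E=3072/2501 G=2 H=8430592/6213911] → run E
t=17: vr[D=1024/793 E=4096/2501 G=2 H=8430592/6213911] → run D
t=18: vr[D=1536/793 E=4096/2501 G=2 H=8430592/6213911] → run H
t=19: vr[D=1536/793 E=4096/2501 G=2 H=11626496/6213911] → run E
t=20: vr[D=1536/793 E=5120/2501 G=2 H=11626496/6213911] → run H
t=21: vr[D=1536/793 E=5120/2501 G=2 H=14822400/6213911] → run D
t=22: vr[E=5120/2501 G=2 H=14822400/6213911] → run G
t=23: vr[E=5120/2501 G=3 H=14822400/6213911] → run E
t=24: vr[G=3 H=14822400/6213911] → run H
t=25: vr[G=3 H=18018304/6213911] → run H
t=26: vr[G=3] → run G
t=27: vr[G=4] → run G
t=28: vr[G=5] → run G
t=29: vr[G=6] → run G
t=30: vr[G=7] → run G
t=31: (idle)
t=32: (idle)
t=33: (idle)
t=34: (idle)
t=35: (idle)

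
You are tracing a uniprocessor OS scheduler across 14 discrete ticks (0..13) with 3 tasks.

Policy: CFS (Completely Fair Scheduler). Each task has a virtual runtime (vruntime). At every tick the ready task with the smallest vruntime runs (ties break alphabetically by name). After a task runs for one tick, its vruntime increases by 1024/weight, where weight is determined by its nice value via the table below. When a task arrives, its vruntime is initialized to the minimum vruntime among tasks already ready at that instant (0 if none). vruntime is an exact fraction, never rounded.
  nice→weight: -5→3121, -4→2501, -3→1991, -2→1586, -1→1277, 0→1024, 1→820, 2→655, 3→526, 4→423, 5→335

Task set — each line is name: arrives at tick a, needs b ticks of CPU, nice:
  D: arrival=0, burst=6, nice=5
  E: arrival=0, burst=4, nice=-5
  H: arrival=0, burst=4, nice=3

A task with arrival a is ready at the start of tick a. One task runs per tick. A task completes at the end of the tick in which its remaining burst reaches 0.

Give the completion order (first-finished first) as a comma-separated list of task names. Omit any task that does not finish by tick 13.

completion order = E, H, D

t=0: vr[D=0 E=0 H=0] → run D
t=1: vr[D=1024/335 E=0 H=0] → run E
t=2: vr[D=1024/335 E=1024/3121 H=0] → run H
t=3: vr[D=1024/335 E=1024/3121 H=512/263] → run E
t=4: vr[D=1024/335 E=2048/3121 H=512/263] → run E
t=5: vr[D=1024/335 E=3072/3121 H=512/263] → run E
t=6: vr[D=1024/335 H=512/263] → run H
t=7: vr[D=1024/335 H=1024/263] → run D
t=8: vr[D=2048/335 H=1024/263] → run H
t=9: vr[D=2048/335 H=1536/263] → run H
t=10: vr[D=2048/335] → run D
t=11: vr[D=3072/335] → run D
t=12: vr[D=4096/335] → run D
t=13: vr[D=1024/67] → run D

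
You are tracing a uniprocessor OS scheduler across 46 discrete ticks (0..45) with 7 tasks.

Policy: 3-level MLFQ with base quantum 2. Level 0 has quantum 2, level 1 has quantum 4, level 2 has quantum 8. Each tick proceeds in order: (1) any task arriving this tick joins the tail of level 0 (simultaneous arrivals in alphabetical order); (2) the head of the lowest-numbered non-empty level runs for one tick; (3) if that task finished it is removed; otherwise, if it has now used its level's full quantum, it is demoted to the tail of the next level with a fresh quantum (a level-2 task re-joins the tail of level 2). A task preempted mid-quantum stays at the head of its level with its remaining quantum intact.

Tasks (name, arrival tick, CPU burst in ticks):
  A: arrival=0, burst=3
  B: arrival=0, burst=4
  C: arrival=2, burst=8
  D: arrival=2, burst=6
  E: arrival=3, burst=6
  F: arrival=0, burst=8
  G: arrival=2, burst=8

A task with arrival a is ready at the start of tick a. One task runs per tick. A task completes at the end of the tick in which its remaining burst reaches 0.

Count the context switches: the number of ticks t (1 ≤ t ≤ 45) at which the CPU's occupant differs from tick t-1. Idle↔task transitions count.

context switches = 17

t=0: L0/L1/L2 = ABF/-/- → run A
t=1: L0/L1/L2 = ABF/-/- → run A
t=2: L0/L1/L2 = BFCDG/A/- → run B
t=3: L0/L1/L2 = BFCDGE/A/- → run B
t=4: L0/L1/L2 = FCDGE/AB/- → run F
t=5: L0/L1/L2 = FCDGE/AB/- → run F
t=6: L0/L1/L2 = CDGE/ABF/- → run C
t=7: L0/L1/L2 = CDGE/ABF/- → run C
t=8: L0/L1/L2 = DGE/ABFC/- → run D
t=9: L0/L1/L2 = DGE/ABFC/- → run D
t=10: L0/L1/L2 = GE/ABFCD/- → run G
t=11: L0/L1/L2 = GE/ABFCD/- → run G
t=12: L0/L1/L2 = E/ABFCDG/- → run E
t=13: L0/L1/L2 = E/ABFCDG/- → run E
t=14: L0/L1/L2 = -/ABFCDGE/- → run A
t=15: L0/L1/L2 = -/BFCDGE/- → run B
t=16: L0/L1/L2 = -/BFCDGE/- → run B
t=17: L0/L1/L2 = -/FCDGE/- → run F
t=18: L0/L1/L2 = -/FCDGE/- → run F
t=19: L0/L1/L2 = -/FCDGE/- → run F
t=20: L0/L1/L2 = -/FCDGE/- → run F
t=21: L0/L1/L2 = -/CDGE/F → run C
t=22: L0/L1/L2 = -/CDGE/F → run C
t=23: L0/L1/L2 = -/CDGE/F → run C
t=24: L0/L1/L2 = -/CDGE/F → run C
t=25: L0/L1/L2 = -/DGE/FC → run D
t=26: L0/L1/L2 = -/DGE/FC → run D
t=27: L0/L1/L2 = -/DGE/FC → run D
t=28: L0/L1/L2 = -/DGE/FC → run D
t=29: L0/L1/L2 = -/GE/FC → run G
t=30: L0/L1/L2 = -/GE/FC → run G
t=31: L0/L1/L2 = -/GE/FC → run G
t=32: L0/L1/L2 = -/GE/FC → run G
t=33: L0/L1/L2 = -/E/FCG → run E
t=34: L0/L1/L2 = -/E/FCG → run E
t=35: L0/L1/L2 = -/E/FCG → run E
t=36: L0/L1/L2 = -/E/FCG → run E
t=37: L0/L1/L2 = -/-/FCG → run F
t=38: L0/L1/L2 = -/-/FCG → run F
t=39: L0/L1/L2 = -/-/CG → run C
t=40: L0/L1/L2 = -/-/CG → run C
t=41: L0/L1/L2 = -/-/G → run G
t=42: L0/L1/L2 = -/-/G → run G
t=43: (idle)
t=44: (idle)
t=45: (idle)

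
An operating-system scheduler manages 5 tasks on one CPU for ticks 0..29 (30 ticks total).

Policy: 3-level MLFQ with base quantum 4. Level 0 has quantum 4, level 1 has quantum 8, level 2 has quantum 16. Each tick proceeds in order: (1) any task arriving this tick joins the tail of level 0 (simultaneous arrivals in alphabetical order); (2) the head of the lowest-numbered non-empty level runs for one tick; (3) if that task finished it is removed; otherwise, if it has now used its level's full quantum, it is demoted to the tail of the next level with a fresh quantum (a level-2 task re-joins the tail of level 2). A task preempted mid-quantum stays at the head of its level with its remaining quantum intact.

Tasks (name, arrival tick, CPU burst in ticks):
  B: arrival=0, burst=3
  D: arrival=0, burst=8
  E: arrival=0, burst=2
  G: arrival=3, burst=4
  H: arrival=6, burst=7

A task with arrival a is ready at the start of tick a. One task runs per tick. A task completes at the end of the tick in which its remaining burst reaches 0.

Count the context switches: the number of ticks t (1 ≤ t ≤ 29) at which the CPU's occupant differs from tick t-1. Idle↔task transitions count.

t=0: L0/L1/L2 = BDE/-/- → run B
t=1: L0/L1/L2 = BDE/-/- → run B
t=2: L0/L1/L2 = BDE/-/- → run B
t=3: L0/L1/L2 = DEG/-/- → run D
t=4: L0/L1/L2 = DEG/-/- → run D
t=5: L0/L1/L2 = DEG/-/- → run D
t=6: L0/L1/L2 = DEGH/-/- → run D
t=7: L0/L1/L2 = EGH/D/- → run E
t=8: L0/L1/L2 = EGH/D/- → run E
t=9: L0/L1/L2 = GH/D/- → run G
t=10: L0/L1/L2 = GH/D/- → run G
t=11: L0/L1/L2 = GH/D/- → run G
t=12: L0/L1/L2 = GH/D/- → run G
t=13: L0/L1/L2 = H/D/- → run H
t=14: L0/L1/L2 = H/D/- → run H
t=15: L0/L1/L2 = H/D/- → run H
t=16: L0/L1/L2 = H/D/- → run H
t=17: L0/L1/L2 = -/DH/- → run D
t=18: L0/L1/L2 = -/DH/- → run D
t=19: L0/L1/L2 = -/DH/- → run D
t=20: L0/L1/L2 = -/DH/- → run D
t=21: L0/L1/L2 = -/H/- → run H
t=22: L0/L1/L2 = -/H/- → run H
t=23: L0/L1/L2 = -/H/- → run H
t=24: (idle)
t=25: (idle)
t=26: (idle)
t=27: (idle)
t=28: (idle)
t=29: (idle)

context switches = 7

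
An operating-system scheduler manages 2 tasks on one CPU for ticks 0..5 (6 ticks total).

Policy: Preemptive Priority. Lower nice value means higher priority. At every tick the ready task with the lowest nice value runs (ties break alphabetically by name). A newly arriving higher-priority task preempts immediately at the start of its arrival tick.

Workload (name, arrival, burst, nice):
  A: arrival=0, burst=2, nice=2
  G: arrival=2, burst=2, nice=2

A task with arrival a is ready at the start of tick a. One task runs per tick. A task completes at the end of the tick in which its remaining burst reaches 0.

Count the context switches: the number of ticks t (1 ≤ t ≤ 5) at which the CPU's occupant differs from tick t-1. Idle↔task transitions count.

t=0: ready={A} → run A
t=1: ready={A} → run A
t=2: ready={G} → run G
t=3: ready={G} → run G
t=4: (idle)
t=5: (idle)

context switches = 2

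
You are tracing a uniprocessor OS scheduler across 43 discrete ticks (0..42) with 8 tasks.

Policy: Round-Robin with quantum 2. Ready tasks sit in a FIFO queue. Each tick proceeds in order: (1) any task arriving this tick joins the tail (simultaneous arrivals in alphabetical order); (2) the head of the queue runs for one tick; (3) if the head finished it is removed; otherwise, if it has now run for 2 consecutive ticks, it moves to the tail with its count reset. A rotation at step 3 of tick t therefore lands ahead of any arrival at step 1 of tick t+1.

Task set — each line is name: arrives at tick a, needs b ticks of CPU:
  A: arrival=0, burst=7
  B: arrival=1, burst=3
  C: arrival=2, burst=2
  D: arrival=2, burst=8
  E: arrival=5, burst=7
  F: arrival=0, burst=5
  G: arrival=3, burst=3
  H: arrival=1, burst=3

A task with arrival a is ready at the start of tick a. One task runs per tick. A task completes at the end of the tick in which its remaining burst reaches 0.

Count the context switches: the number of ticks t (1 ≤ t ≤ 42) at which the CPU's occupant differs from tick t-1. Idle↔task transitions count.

context switches = 22

t=0: queue=[A,F] q_used=0 → run A
t=1: queue=[A,F,B,H] q_used=1 → run A
t=2: queue=[F,B,H,A,C,D] q_used=0 → run F
t=3: queue=[F,B,H,A,C,D,G] q_used=1 → run F
t=4: queue=[B,H,A,C,D,G,F] q_used=0 → run B
t=5: queue=[B,H,A,C,D,G,F,E] q_used=1 → run B
t=6: queue=[H,A,C,D,G,F,E,B] q_used=0 → run H
t=7: queue=[H,A,C,D,G,F,E,B] q_used=1 → run H
t=8: queue=[A,C,D,G,F,E,B,H] q_used=0 → run A
t=9: queue=[A,C,D,G,F,E,B,H] q_used=1 → run A
t=10: queue=[C,D,G,F,E,B,H,A] q_used=0 → run C
t=11: queue=[C,D,G,F,E,B,H,A] q_used=1 → run C
t=12: queue=[D,G,F,E,B,H,A] q_used=0 → run D
t=13: queue=[D,G,F,E,B,H,A] q_used=1 → run D
t=14: queue=[G,F,E,B,H,A,D] q_used=0 → run G
t=15: queue=[G,F,E,B,H,A,D] q_used=1 → run G
t=16: queue=[F,E,B,H,A,D,G] q_used=0 → run F
t=17: queue=[F,E,B,H,A,D,G] q_used=1 → run F
t=18: queue=[E,B,H,A,D,G,F] q_used=0 → run E
t=19: queue=[E,B,H,A,D,G,F] q_used=1 → run E
t=20: queue=[B,H,A,D,G,F,E] q_used=0 → run B
t=21: queue=[H,A,D,G,F,E] q_used=0 → run H
t=22: queue=[A,D,G,F,E] q_used=0 → run A
t=23: queue=[A,D,G,F,E] q_used=1 → run A
t=24: queue=[D,G,F,E,A] q_used=0 → run D
t=25: queue=[D,G,F,E,A] q_used=1 → run D
t=26: queue=[G,F,E,A,D] q_used=0 → run G
t=27: queue=[F,E,A,D] q_used=0 → run F
t=28: queue=[E,A,D] q_used=0 → run E
t=29: queue=[E,A,D] q_used=1 → run E
t=30: queue=[A,D,E] q_used=0 → run A
t=31: queue=[D,E] q_used=0 → run D
t=32: queue=[D,E] q_used=1 → run D
t=33: queue=[E,D] q_used=0 → run E
t=34: queue=[E,D] q_used=1 → run E
t=35: queue=[D,E] q_used=0 → run D
t=36: queue=[D,E] q_used=1 → run D
t=37: queue=[E] q_used=0 → run E
t=38: (idle)
t=39: (idle)
t=40: (idle)
t=41: (idle)
t=42: (idle)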